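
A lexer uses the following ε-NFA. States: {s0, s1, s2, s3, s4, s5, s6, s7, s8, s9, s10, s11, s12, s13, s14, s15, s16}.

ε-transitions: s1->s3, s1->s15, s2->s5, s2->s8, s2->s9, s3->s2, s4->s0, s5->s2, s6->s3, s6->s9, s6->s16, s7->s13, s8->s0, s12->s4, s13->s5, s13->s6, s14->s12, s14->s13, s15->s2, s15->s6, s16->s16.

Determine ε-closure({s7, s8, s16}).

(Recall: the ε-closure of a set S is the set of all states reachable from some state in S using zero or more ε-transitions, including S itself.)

{s0, s2, s3, s5, s6, s7, s8, s9, s13, s16}

Start with {s7, s8, s16}.
From s7 via ε: add s13.
From s8 via ε: add s0.
From s13 via ε: add s5, s6.
From s5 via ε: add s2.
From s6 via ε: add s3, s9.
No new states can be added; the closed set is {s0, s2, s3, s5, s6, s7, s8, s9, s13, s16}.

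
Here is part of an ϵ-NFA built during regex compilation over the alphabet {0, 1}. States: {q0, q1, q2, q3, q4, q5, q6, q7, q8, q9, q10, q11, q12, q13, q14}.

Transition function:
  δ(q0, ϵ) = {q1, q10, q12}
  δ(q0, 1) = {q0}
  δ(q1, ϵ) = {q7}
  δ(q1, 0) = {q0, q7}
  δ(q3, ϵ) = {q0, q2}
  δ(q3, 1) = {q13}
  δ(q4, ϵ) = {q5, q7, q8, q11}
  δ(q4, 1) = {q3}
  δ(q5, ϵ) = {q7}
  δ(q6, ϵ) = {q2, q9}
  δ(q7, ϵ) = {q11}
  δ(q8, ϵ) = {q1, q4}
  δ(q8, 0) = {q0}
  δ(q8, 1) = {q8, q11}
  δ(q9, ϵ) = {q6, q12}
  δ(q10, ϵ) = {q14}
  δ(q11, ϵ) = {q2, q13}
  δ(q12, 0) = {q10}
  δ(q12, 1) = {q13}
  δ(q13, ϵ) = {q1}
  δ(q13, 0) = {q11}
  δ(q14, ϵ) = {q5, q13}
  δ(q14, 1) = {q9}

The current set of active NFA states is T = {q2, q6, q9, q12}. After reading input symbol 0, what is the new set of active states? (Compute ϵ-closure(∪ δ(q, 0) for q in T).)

{q1, q2, q5, q7, q10, q11, q13, q14}

q12 on 0 → {q10}.
No 0-transition from q2, q6, q9.
Union after reading 0: {q10}.
Now take the ϵ-closure:
From q10 via ϵ: add q14.
From q14 via ϵ: add q5, q13.
From q5 via ϵ: add q7.
From q13 via ϵ: add q1.
From q7 via ϵ: add q11.
From q11 via ϵ: add q2.
No new states can be added; the closed set is {q1, q2, q5, q7, q10, q11, q13, q14}.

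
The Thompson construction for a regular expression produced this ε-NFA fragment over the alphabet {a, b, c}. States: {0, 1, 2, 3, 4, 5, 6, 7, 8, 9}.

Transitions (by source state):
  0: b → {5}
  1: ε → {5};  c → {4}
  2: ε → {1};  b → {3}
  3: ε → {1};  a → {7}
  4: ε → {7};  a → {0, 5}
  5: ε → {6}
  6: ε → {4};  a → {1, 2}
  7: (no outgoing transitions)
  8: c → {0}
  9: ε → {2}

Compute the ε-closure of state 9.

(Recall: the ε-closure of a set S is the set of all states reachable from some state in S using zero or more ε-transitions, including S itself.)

Start with {9}.
From 9 via ε: add 2.
From 2 via ε: add 1.
From 1 via ε: add 5.
From 5 via ε: add 6.
From 6 via ε: add 4.
From 4 via ε: add 7.
No new states can be added; the closed set is {1, 2, 4, 5, 6, 7, 9}.

{1, 2, 4, 5, 6, 7, 9}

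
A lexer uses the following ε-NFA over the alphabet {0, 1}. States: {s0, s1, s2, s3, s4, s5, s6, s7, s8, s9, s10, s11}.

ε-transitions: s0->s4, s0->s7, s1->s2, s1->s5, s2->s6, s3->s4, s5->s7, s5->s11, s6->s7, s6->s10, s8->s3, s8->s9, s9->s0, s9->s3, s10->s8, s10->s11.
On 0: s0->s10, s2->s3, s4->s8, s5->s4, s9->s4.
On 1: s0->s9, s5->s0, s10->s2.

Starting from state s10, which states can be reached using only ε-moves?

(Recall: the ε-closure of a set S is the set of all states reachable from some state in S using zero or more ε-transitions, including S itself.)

{s0, s3, s4, s7, s8, s9, s10, s11}

Start with {s10}.
From s10 via ε: add s8, s11.
From s8 via ε: add s3, s9.
From s3 via ε: add s4.
From s9 via ε: add s0.
From s0 via ε: add s7.
No new states can be added; the closed set is {s0, s3, s4, s7, s8, s9, s10, s11}.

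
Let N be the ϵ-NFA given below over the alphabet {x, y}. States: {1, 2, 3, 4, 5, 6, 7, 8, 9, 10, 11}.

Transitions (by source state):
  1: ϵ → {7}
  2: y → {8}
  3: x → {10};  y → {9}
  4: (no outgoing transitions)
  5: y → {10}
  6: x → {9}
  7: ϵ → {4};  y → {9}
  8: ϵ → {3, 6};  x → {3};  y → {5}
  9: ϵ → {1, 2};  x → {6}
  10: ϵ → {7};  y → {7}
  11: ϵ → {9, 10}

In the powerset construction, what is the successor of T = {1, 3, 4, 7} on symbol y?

{1, 2, 4, 7, 9}

3 on y → {9}.
7 on y → {9}.
No y-transition from 1, 4.
Union after reading y: {9}.
Now take the ϵ-closure:
From 9 via ϵ: add 1, 2.
From 1 via ϵ: add 7.
From 7 via ϵ: add 4.
No new states can be added; the closed set is {1, 2, 4, 7, 9}.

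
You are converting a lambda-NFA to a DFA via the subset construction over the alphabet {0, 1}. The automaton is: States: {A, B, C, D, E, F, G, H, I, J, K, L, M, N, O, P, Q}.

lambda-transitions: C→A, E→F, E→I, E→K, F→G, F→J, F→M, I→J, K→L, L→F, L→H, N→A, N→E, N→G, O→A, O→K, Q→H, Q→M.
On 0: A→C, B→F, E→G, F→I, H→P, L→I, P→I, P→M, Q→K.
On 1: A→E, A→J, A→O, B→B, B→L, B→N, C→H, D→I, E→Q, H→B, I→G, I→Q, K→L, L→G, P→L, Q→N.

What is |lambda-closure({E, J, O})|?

Start with {E, J, O}.
From E via lambda: add F, I, K.
From O via lambda: add A.
From F via lambda: add G, M.
From K via lambda: add L.
From L via lambda: add H.
lambda-closure = {A, E, F, G, H, I, J, K, L, M, O}, which has 11 states.

11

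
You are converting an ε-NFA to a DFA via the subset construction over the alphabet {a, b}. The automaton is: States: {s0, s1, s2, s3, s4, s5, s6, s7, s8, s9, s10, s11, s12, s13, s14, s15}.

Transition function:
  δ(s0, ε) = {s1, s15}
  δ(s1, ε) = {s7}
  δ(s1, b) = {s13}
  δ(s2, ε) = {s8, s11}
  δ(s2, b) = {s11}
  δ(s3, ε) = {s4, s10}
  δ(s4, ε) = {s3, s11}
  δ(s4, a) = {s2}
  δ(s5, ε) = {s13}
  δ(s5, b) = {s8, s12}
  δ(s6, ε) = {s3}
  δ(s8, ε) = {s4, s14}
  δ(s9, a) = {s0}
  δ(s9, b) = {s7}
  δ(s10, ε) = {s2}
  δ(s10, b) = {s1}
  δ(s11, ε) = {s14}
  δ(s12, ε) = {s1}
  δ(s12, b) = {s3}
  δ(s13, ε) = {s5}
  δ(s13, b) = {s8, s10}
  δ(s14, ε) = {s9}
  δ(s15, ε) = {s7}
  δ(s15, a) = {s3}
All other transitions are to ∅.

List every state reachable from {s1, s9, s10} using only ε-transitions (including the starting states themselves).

{s1, s2, s3, s4, s7, s8, s9, s10, s11, s14}

Start with {s1, s9, s10}.
From s1 via ε: add s7.
From s10 via ε: add s2.
From s2 via ε: add s8, s11.
From s8 via ε: add s4, s14.
From s4 via ε: add s3.
No new states can be added; the closed set is {s1, s2, s3, s4, s7, s8, s9, s10, s11, s14}.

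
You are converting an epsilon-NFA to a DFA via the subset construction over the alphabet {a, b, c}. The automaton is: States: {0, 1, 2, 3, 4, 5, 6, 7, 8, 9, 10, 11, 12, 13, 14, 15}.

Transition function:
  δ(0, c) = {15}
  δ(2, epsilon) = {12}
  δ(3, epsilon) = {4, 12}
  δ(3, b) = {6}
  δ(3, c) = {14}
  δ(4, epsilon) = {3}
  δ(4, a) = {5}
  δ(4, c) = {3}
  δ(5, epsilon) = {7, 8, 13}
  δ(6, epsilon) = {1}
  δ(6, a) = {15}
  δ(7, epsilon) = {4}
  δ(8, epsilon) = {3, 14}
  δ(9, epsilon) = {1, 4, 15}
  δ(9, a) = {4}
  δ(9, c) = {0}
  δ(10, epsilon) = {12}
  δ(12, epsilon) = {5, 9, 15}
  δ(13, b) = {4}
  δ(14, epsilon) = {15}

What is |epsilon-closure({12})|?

11

Start with {12}.
From 12 via epsilon: add 5, 9, 15.
From 5 via epsilon: add 7, 8, 13.
From 9 via epsilon: add 1, 4.
From 4 via epsilon: add 3.
From 8 via epsilon: add 14.
epsilon-closure = {1, 3, 4, 5, 7, 8, 9, 12, 13, 14, 15}, which has 11 states.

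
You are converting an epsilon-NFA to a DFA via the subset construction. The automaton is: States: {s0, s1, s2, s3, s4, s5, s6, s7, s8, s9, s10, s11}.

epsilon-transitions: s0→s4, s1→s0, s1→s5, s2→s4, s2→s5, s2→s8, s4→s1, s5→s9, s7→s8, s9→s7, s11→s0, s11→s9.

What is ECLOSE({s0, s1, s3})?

{s0, s1, s3, s4, s5, s7, s8, s9}

Start with {s0, s1, s3}.
From s0 via epsilon: add s4.
From s1 via epsilon: add s5.
From s5 via epsilon: add s9.
From s9 via epsilon: add s7.
From s7 via epsilon: add s8.
No new states can be added; the closed set is {s0, s1, s3, s4, s5, s7, s8, s9}.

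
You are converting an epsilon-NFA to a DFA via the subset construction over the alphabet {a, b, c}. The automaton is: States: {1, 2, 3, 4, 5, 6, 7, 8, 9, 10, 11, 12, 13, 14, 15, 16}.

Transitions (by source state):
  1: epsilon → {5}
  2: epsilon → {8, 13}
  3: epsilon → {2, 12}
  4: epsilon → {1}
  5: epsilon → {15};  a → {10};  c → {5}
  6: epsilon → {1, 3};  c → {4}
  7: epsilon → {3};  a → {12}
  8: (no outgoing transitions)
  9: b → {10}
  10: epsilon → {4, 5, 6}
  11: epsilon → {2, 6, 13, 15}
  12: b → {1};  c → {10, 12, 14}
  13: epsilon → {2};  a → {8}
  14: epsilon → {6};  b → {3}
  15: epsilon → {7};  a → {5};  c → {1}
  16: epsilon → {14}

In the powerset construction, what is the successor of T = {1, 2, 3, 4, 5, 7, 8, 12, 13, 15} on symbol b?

{1, 2, 3, 5, 7, 8, 12, 13, 15}

12 on b → {1}.
No b-transition from 1, 2, 3, 4, 5, 7, 8, 13, 15.
Union after reading b: {1}.
Now take the epsilon-closure:
From 1 via epsilon: add 5.
From 5 via epsilon: add 15.
From 15 via epsilon: add 7.
From 7 via epsilon: add 3.
From 3 via epsilon: add 2, 12.
From 2 via epsilon: add 8, 13.
No new states can be added; the closed set is {1, 2, 3, 5, 7, 8, 12, 13, 15}.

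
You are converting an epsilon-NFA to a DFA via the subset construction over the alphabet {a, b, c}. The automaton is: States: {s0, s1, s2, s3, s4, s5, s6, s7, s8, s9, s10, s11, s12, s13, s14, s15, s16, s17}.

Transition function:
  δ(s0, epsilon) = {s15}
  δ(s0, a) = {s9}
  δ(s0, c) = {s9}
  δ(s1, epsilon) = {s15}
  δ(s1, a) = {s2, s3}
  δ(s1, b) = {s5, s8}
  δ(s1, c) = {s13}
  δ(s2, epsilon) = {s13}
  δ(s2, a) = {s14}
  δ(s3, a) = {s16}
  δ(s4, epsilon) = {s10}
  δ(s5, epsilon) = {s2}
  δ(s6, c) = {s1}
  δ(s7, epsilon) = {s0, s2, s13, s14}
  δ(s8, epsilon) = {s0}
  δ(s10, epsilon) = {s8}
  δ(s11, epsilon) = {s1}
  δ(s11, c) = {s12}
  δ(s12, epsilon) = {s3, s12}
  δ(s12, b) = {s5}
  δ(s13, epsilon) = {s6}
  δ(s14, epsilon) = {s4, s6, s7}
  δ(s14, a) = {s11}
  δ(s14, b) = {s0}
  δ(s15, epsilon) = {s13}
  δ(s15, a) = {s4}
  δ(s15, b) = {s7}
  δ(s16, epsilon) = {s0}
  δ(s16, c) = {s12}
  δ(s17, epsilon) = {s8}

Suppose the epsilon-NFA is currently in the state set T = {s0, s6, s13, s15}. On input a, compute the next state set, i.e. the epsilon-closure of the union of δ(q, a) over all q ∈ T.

s0 on a → {s9}.
s15 on a → {s4}.
No a-transition from s6, s13.
Union after reading a: {s4, s9}.
Now take the epsilon-closure:
From s4 via epsilon: add s10.
From s10 via epsilon: add s8.
From s8 via epsilon: add s0.
From s0 via epsilon: add s15.
From s15 via epsilon: add s13.
From s13 via epsilon: add s6.
No new states can be added; the closed set is {s0, s4, s6, s8, s9, s10, s13, s15}.

{s0, s4, s6, s8, s9, s10, s13, s15}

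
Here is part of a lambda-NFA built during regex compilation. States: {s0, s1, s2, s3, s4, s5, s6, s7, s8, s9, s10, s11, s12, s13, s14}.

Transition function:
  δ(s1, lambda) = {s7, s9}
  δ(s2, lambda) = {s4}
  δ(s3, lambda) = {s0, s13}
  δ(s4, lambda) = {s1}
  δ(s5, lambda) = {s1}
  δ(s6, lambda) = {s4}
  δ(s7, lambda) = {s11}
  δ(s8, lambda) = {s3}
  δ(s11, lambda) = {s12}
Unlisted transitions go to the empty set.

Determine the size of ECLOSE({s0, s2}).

Start with {s0, s2}.
From s2 via lambda: add s4.
From s4 via lambda: add s1.
From s1 via lambda: add s7, s9.
From s7 via lambda: add s11.
From s11 via lambda: add s12.
lambda-closure = {s0, s1, s2, s4, s7, s9, s11, s12}, which has 8 states.

8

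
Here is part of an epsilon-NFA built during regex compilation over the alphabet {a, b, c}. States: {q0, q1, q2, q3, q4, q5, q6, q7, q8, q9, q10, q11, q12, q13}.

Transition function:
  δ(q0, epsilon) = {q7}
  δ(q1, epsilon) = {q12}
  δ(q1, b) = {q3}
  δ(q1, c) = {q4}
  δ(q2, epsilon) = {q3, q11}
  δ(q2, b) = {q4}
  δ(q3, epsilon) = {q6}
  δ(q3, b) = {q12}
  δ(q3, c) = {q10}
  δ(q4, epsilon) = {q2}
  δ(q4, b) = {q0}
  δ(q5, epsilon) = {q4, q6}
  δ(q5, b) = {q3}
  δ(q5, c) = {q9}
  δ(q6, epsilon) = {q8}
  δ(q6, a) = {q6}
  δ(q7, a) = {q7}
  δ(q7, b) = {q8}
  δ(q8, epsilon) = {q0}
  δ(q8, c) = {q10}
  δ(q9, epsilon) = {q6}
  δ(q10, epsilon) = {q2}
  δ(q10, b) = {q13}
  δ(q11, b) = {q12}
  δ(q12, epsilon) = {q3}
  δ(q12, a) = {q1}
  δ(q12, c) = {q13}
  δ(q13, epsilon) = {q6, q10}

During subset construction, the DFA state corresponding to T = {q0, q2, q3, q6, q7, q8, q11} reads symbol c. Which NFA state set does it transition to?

q3 on c → {q10}.
q8 on c → {q10}.
No c-transition from q0, q2, q6, q7, q11.
Union after reading c: {q10}.
Now take the epsilon-closure:
From q10 via epsilon: add q2.
From q2 via epsilon: add q3, q11.
From q3 via epsilon: add q6.
From q6 via epsilon: add q8.
From q8 via epsilon: add q0.
From q0 via epsilon: add q7.
No new states can be added; the closed set is {q0, q2, q3, q6, q7, q8, q10, q11}.

{q0, q2, q3, q6, q7, q8, q10, q11}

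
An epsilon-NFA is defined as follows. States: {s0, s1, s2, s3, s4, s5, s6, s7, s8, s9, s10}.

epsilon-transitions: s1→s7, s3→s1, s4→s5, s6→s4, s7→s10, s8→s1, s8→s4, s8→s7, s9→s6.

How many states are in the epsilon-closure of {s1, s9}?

7

Start with {s1, s9}.
From s1 via epsilon: add s7.
From s9 via epsilon: add s6.
From s6 via epsilon: add s4.
From s7 via epsilon: add s10.
From s4 via epsilon: add s5.
epsilon-closure = {s1, s4, s5, s6, s7, s9, s10}, which has 7 states.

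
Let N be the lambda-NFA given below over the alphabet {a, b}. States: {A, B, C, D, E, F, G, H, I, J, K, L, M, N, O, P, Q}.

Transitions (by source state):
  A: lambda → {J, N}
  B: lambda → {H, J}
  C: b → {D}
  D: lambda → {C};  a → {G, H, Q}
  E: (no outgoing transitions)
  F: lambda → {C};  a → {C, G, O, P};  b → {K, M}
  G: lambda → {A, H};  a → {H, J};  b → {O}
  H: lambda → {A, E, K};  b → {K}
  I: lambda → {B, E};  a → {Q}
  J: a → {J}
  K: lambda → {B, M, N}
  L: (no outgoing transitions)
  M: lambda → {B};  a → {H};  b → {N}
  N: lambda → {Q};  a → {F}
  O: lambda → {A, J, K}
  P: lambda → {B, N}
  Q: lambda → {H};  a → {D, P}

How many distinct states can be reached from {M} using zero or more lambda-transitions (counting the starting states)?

9

Start with {M}.
From M via lambda: add B.
From B via lambda: add H, J.
From H via lambda: add A, E, K.
From A via lambda: add N.
From N via lambda: add Q.
lambda-closure = {A, B, E, H, J, K, M, N, Q}, which has 9 states.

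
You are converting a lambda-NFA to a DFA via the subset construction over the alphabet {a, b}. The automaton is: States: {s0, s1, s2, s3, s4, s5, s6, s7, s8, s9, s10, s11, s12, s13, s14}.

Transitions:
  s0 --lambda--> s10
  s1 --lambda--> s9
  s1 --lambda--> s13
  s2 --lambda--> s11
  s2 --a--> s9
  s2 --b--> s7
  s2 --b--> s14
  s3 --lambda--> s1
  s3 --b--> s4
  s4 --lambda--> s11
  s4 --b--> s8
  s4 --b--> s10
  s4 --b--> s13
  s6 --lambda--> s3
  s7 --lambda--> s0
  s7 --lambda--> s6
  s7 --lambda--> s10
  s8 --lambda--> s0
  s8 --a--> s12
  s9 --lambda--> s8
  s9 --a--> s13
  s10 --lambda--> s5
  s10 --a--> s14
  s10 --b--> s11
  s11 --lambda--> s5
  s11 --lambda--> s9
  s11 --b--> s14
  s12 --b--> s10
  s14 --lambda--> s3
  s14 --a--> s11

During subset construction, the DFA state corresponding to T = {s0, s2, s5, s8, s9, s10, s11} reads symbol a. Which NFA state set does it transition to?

{s0, s1, s3, s5, s8, s9, s10, s12, s13, s14}

s2 on a → {s9}.
s8 on a → {s12}.
s9 on a → {s13}.
s10 on a → {s14}.
No a-transition from s0, s5, s11.
Union after reading a: {s9, s12, s13, s14}.
Now take the lambda-closure:
From s9 via lambda: add s8.
From s14 via lambda: add s3.
From s3 via lambda: add s1.
From s8 via lambda: add s0.
From s0 via lambda: add s10.
From s10 via lambda: add s5.
No new states can be added; the closed set is {s0, s1, s3, s5, s8, s9, s10, s12, s13, s14}.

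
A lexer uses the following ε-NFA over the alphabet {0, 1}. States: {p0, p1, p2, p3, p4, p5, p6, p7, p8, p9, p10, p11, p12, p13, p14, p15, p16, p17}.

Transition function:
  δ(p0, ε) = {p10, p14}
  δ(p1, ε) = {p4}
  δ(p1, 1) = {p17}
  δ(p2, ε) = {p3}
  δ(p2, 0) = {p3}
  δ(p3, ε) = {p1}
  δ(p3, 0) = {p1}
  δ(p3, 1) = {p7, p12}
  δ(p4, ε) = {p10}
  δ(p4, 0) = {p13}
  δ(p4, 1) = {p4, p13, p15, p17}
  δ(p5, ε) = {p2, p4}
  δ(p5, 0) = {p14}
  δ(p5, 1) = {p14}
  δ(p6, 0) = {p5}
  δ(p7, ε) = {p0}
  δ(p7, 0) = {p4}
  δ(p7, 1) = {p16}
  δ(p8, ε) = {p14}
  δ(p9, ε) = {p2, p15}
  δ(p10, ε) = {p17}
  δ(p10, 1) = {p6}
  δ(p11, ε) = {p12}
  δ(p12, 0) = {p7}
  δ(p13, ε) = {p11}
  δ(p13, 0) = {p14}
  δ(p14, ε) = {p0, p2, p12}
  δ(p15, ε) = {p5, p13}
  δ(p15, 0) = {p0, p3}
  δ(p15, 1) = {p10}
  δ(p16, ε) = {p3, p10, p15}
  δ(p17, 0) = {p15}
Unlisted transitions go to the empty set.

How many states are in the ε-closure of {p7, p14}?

Start with {p7, p14}.
From p7 via ε: add p0.
From p14 via ε: add p2, p12.
From p0 via ε: add p10.
From p2 via ε: add p3.
From p3 via ε: add p1.
From p10 via ε: add p17.
From p1 via ε: add p4.
ε-closure = {p0, p1, p2, p3, p4, p7, p10, p12, p14, p17}, which has 10 states.

10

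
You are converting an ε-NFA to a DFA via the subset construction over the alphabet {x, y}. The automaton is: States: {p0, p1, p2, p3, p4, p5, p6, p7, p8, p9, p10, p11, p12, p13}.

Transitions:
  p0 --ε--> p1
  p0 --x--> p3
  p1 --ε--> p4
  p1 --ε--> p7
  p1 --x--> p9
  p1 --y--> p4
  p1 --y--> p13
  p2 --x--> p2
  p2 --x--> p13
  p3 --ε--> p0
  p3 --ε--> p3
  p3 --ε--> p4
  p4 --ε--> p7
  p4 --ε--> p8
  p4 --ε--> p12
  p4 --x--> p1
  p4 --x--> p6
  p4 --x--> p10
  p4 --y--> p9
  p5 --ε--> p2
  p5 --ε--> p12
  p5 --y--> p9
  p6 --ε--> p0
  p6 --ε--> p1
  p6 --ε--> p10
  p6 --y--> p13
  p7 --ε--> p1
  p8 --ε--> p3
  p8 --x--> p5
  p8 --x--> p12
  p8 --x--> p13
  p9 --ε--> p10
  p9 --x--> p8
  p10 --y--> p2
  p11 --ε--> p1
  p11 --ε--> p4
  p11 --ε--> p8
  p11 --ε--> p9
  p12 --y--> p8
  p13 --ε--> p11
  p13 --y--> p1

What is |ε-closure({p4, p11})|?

10

Start with {p4, p11}.
From p4 via ε: add p7, p8, p12.
From p11 via ε: add p1, p9.
From p8 via ε: add p3.
From p9 via ε: add p10.
From p3 via ε: add p0.
ε-closure = {p0, p1, p3, p4, p7, p8, p9, p10, p11, p12}, which has 10 states.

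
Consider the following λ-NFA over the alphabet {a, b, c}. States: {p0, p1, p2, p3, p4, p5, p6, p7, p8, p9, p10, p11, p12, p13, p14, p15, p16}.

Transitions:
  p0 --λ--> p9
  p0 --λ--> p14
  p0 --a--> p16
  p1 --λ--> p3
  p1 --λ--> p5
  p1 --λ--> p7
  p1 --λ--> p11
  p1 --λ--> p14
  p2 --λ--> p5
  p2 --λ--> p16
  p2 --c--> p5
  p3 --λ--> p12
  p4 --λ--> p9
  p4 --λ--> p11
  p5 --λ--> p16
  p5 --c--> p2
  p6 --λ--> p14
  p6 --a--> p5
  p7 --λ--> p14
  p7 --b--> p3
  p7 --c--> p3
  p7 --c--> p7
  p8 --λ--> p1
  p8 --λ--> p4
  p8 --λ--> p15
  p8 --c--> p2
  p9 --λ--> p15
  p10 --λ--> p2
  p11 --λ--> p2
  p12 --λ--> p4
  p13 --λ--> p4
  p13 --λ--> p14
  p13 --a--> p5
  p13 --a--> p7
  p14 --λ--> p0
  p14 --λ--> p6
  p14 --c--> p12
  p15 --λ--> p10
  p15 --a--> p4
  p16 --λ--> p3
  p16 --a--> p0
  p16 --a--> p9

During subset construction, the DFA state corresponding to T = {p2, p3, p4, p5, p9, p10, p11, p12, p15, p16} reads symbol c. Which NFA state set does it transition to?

{p2, p3, p4, p5, p9, p10, p11, p12, p15, p16}

p2 on c → {p5}.
p5 on c → {p2}.
No c-transition from p3, p4, p9, p10, p11, p12, p15, p16.
Union after reading c: {p2, p5}.
Now take the λ-closure:
From p2 via λ: add p16.
From p16 via λ: add p3.
From p3 via λ: add p12.
From p12 via λ: add p4.
From p4 via λ: add p9, p11.
From p9 via λ: add p15.
From p15 via λ: add p10.
No new states can be added; the closed set is {p2, p3, p4, p5, p9, p10, p11, p12, p15, p16}.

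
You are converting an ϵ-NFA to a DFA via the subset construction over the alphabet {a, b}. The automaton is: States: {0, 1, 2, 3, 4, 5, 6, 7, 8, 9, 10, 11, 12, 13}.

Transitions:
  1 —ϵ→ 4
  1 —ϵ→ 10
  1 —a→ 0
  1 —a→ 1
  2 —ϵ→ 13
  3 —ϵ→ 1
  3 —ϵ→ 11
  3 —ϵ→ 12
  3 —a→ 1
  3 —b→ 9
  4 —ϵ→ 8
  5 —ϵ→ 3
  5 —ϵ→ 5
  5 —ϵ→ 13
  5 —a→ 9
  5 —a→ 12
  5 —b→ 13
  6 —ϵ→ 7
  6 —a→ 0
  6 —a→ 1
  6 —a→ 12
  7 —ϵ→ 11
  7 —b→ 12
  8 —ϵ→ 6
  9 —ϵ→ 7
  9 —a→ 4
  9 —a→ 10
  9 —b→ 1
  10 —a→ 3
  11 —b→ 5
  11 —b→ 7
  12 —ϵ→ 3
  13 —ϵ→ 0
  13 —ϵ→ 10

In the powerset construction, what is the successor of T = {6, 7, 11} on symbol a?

{0, 1, 3, 4, 6, 7, 8, 10, 11, 12}

6 on a → {0, 1, 12}.
No a-transition from 7, 11.
Union after reading a: {0, 1, 12}.
Now take the ϵ-closure:
From 1 via ϵ: add 4, 10.
From 12 via ϵ: add 3.
From 3 via ϵ: add 11.
From 4 via ϵ: add 8.
From 8 via ϵ: add 6.
From 6 via ϵ: add 7.
No new states can be added; the closed set is {0, 1, 3, 4, 6, 7, 8, 10, 11, 12}.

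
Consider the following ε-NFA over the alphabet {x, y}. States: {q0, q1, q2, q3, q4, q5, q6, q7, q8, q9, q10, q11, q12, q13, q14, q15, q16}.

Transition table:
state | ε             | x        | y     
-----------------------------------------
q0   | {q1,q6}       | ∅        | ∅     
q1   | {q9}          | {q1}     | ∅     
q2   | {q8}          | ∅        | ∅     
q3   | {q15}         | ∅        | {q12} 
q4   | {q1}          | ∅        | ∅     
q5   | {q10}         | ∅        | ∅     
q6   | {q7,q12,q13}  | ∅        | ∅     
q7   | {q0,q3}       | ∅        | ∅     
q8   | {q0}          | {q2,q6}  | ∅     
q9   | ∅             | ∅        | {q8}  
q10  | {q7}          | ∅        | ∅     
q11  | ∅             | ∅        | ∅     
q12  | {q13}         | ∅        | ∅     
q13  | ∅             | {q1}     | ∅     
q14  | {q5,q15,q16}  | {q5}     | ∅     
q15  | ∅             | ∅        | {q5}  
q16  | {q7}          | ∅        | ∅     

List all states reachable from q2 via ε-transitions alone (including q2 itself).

{q0, q1, q2, q3, q6, q7, q8, q9, q12, q13, q15}

Start with {q2}.
From q2 via ε: add q8.
From q8 via ε: add q0.
From q0 via ε: add q1, q6.
From q1 via ε: add q9.
From q6 via ε: add q7, q12, q13.
From q7 via ε: add q3.
From q3 via ε: add q15.
No new states can be added; the closed set is {q0, q1, q2, q3, q6, q7, q8, q9, q12, q13, q15}.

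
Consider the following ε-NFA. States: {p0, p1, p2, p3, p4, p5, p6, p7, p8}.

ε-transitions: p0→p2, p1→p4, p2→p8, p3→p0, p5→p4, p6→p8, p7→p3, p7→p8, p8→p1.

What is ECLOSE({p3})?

{p0, p1, p2, p3, p4, p8}

Start with {p3}.
From p3 via ε: add p0.
From p0 via ε: add p2.
From p2 via ε: add p8.
From p8 via ε: add p1.
From p1 via ε: add p4.
No new states can be added; the closed set is {p0, p1, p2, p3, p4, p8}.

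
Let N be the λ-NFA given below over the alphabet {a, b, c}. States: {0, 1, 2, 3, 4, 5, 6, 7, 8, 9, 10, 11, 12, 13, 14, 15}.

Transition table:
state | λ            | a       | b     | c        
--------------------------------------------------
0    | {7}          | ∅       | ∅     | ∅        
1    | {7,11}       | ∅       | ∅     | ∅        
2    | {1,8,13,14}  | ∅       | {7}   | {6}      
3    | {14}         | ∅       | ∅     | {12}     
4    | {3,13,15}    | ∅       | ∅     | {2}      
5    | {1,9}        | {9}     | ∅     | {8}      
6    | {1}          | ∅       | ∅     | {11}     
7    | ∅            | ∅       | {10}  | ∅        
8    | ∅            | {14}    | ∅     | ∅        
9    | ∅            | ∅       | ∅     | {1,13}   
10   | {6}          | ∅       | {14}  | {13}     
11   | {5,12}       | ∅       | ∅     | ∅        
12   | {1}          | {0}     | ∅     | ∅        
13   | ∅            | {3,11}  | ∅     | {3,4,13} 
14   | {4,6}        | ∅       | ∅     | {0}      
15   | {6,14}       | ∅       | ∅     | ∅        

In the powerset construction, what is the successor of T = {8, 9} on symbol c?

{1, 5, 7, 9, 11, 12, 13}

9 on c → {1, 13}.
No c-transition from 8.
Union after reading c: {1, 13}.
Now take the λ-closure:
From 1 via λ: add 7, 11.
From 11 via λ: add 5, 12.
From 5 via λ: add 9.
No new states can be added; the closed set is {1, 5, 7, 9, 11, 12, 13}.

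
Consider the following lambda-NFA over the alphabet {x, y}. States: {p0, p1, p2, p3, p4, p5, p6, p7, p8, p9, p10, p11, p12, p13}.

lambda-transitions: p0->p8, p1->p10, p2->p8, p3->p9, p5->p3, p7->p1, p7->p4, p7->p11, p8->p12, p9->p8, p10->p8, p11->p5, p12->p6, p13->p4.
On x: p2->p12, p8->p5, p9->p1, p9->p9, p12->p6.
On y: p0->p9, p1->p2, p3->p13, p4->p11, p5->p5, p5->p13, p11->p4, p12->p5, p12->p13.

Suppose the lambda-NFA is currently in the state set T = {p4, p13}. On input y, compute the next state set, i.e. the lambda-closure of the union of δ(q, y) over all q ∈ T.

p4 on y → {p11}.
No y-transition from p13.
Union after reading y: {p11}.
Now take the lambda-closure:
From p11 via lambda: add p5.
From p5 via lambda: add p3.
From p3 via lambda: add p9.
From p9 via lambda: add p8.
From p8 via lambda: add p12.
From p12 via lambda: add p6.
No new states can be added; the closed set is {p3, p5, p6, p8, p9, p11, p12}.

{p3, p5, p6, p8, p9, p11, p12}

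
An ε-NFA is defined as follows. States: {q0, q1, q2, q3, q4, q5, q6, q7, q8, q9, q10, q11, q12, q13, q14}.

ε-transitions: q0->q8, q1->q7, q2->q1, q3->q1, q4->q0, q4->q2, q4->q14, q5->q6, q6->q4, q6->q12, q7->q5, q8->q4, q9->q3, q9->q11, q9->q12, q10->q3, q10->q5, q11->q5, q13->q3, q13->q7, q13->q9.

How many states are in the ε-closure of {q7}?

10

Start with {q7}.
From q7 via ε: add q5.
From q5 via ε: add q6.
From q6 via ε: add q4, q12.
From q4 via ε: add q0, q2, q14.
From q0 via ε: add q8.
From q2 via ε: add q1.
ε-closure = {q0, q1, q2, q4, q5, q6, q7, q8, q12, q14}, which has 10 states.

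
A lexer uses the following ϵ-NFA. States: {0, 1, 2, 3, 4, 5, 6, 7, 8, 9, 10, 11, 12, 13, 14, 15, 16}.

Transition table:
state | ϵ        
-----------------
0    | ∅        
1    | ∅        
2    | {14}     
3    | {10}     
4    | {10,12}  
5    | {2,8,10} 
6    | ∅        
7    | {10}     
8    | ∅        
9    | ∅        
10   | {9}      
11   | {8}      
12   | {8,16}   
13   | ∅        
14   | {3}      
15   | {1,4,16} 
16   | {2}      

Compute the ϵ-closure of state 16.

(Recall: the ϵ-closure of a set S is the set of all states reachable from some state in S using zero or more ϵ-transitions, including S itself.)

Start with {16}.
From 16 via ϵ: add 2.
From 2 via ϵ: add 14.
From 14 via ϵ: add 3.
From 3 via ϵ: add 10.
From 10 via ϵ: add 9.
No new states can be added; the closed set is {2, 3, 9, 10, 14, 16}.

{2, 3, 9, 10, 14, 16}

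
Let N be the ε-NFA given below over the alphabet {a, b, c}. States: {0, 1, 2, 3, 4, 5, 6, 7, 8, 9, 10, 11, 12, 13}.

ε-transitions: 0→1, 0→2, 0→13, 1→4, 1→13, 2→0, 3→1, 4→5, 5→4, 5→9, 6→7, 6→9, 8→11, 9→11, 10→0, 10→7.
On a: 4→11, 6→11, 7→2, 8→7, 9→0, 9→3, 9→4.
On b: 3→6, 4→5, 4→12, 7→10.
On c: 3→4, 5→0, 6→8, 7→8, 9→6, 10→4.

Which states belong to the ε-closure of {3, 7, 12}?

{1, 3, 4, 5, 7, 9, 11, 12, 13}

Start with {3, 7, 12}.
From 3 via ε: add 1.
From 1 via ε: add 4, 13.
From 4 via ε: add 5.
From 5 via ε: add 9.
From 9 via ε: add 11.
No new states can be added; the closed set is {1, 3, 4, 5, 7, 9, 11, 12, 13}.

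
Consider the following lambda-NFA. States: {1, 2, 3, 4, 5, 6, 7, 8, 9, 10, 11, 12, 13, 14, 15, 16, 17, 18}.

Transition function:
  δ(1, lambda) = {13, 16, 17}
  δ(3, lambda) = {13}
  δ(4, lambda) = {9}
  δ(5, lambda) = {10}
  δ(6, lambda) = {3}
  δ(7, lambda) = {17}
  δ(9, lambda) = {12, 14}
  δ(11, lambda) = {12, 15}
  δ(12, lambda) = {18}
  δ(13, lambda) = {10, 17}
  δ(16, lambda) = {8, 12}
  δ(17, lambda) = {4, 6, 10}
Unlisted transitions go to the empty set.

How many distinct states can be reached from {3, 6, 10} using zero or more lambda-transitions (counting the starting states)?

10

Start with {3, 6, 10}.
From 3 via lambda: add 13.
From 13 via lambda: add 17.
From 17 via lambda: add 4.
From 4 via lambda: add 9.
From 9 via lambda: add 12, 14.
From 12 via lambda: add 18.
lambda-closure = {3, 4, 6, 9, 10, 12, 13, 14, 17, 18}, which has 10 states.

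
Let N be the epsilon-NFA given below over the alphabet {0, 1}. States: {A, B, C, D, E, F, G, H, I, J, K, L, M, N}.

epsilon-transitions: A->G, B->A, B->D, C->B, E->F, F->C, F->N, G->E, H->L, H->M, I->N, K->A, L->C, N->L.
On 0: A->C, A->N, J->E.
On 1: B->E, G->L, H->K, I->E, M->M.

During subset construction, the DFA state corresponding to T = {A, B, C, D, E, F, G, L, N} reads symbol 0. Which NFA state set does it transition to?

{A, B, C, D, E, F, G, L, N}

A on 0 → {C, N}.
No 0-transition from B, C, D, E, F, G, L, N.
Union after reading 0: {C, N}.
Now take the epsilon-closure:
From C via epsilon: add B.
From N via epsilon: add L.
From B via epsilon: add A, D.
From A via epsilon: add G.
From G via epsilon: add E.
From E via epsilon: add F.
No new states can be added; the closed set is {A, B, C, D, E, F, G, L, N}.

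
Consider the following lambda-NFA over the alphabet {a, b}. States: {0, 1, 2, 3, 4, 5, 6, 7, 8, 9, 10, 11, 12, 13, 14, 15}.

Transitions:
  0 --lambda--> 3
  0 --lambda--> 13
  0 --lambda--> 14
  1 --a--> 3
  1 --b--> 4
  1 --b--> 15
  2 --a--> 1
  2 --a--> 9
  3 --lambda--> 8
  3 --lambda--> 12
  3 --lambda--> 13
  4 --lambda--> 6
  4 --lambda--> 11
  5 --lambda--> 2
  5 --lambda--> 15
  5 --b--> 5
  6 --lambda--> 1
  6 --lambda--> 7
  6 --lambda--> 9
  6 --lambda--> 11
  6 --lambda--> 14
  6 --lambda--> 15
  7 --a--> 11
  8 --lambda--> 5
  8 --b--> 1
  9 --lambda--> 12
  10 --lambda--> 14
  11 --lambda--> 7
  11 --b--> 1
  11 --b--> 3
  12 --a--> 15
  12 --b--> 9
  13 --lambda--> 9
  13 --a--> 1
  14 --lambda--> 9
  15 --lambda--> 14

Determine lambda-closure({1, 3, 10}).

{1, 2, 3, 5, 8, 9, 10, 12, 13, 14, 15}

Start with {1, 3, 10}.
From 3 via lambda: add 8, 12, 13.
From 10 via lambda: add 14.
From 8 via lambda: add 5.
From 13 via lambda: add 9.
From 5 via lambda: add 2, 15.
No new states can be added; the closed set is {1, 2, 3, 5, 8, 9, 10, 12, 13, 14, 15}.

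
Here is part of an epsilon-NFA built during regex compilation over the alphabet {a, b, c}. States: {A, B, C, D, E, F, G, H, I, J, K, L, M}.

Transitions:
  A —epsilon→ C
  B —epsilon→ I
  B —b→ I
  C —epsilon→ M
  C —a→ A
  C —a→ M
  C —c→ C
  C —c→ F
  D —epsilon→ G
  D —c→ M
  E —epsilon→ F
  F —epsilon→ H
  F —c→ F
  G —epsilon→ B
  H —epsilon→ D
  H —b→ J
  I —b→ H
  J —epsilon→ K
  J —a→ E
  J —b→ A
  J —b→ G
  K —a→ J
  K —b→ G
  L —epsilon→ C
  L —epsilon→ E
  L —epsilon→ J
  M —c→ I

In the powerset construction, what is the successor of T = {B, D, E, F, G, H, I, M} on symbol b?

B on b → {I}.
H on b → {J}.
I on b → {H}.
No b-transition from D, E, F, G, M.
Union after reading b: {H, I, J}.
Now take the epsilon-closure:
From H via epsilon: add D.
From J via epsilon: add K.
From D via epsilon: add G.
From G via epsilon: add B.
No new states can be added; the closed set is {B, D, G, H, I, J, K}.

{B, D, G, H, I, J, K}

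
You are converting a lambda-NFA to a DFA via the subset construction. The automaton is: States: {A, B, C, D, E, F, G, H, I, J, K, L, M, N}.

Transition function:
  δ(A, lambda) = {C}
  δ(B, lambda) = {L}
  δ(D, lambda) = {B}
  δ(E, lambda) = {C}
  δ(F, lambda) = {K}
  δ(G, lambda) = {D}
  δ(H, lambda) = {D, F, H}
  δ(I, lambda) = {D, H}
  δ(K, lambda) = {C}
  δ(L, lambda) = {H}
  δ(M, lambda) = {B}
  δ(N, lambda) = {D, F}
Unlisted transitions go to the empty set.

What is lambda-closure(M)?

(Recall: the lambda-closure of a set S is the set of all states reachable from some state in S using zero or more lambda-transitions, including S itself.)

Start with {M}.
From M via lambda: add B.
From B via lambda: add L.
From L via lambda: add H.
From H via lambda: add D, F.
From F via lambda: add K.
From K via lambda: add C.
No new states can be added; the closed set is {B, C, D, F, H, K, L, M}.

{B, C, D, F, H, K, L, M}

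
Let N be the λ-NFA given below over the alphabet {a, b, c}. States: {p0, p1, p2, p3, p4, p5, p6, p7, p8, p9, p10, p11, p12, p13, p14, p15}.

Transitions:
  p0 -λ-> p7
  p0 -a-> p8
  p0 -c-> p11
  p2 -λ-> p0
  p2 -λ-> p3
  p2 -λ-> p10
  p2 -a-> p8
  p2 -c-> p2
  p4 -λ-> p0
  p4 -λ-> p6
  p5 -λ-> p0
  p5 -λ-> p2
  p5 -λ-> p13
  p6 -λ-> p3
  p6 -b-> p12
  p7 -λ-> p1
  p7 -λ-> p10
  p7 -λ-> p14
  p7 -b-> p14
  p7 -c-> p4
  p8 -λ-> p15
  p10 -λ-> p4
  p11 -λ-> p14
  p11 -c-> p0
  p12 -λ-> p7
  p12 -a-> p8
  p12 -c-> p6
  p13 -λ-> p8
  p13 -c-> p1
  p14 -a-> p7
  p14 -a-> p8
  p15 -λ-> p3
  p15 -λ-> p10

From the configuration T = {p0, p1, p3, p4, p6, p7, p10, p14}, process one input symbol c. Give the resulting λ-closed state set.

p0 on c → {p11}.
p7 on c → {p4}.
No c-transition from p1, p3, p4, p6, p10, p14.
Union after reading c: {p4, p11}.
Now take the λ-closure:
From p4 via λ: add p0, p6.
From p11 via λ: add p14.
From p0 via λ: add p7.
From p6 via λ: add p3.
From p7 via λ: add p1, p10.
No new states can be added; the closed set is {p0, p1, p3, p4, p6, p7, p10, p11, p14}.

{p0, p1, p3, p4, p6, p7, p10, p11, p14}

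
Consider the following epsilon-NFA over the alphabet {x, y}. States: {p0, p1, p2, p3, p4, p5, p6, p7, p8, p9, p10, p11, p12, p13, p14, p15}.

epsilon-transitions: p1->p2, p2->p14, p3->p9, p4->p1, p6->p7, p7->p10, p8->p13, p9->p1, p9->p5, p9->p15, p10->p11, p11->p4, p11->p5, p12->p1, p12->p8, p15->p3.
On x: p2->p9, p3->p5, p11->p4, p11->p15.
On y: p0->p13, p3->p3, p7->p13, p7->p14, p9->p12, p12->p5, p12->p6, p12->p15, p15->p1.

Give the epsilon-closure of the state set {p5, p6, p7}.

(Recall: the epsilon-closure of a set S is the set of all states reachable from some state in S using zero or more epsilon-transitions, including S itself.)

{p1, p2, p4, p5, p6, p7, p10, p11, p14}

Start with {p5, p6, p7}.
From p7 via epsilon: add p10.
From p10 via epsilon: add p11.
From p11 via epsilon: add p4.
From p4 via epsilon: add p1.
From p1 via epsilon: add p2.
From p2 via epsilon: add p14.
No new states can be added; the closed set is {p1, p2, p4, p5, p6, p7, p10, p11, p14}.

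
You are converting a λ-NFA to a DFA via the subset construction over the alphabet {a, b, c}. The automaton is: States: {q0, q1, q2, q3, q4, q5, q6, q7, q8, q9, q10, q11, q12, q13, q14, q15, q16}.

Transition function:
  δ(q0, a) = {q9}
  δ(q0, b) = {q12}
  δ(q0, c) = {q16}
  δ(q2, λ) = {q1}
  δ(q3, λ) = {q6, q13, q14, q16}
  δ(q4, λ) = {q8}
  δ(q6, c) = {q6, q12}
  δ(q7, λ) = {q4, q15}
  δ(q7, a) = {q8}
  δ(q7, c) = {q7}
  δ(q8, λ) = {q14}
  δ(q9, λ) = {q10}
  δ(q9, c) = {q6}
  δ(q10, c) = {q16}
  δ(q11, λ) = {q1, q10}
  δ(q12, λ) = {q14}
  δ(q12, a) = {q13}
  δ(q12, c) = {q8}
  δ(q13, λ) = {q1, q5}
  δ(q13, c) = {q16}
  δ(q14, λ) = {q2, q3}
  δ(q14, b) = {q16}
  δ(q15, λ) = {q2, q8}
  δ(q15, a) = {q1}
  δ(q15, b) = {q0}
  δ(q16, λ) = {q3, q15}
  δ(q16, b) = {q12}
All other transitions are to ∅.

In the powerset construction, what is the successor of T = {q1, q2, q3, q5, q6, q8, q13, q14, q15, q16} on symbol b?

q14 on b → {q16}.
q15 on b → {q0}.
q16 on b → {q12}.
No b-transition from q1, q2, q3, q5, q6, q8, q13.
Union after reading b: {q0, q12, q16}.
Now take the λ-closure:
From q12 via λ: add q14.
From q16 via λ: add q3, q15.
From q3 via λ: add q6, q13.
From q14 via λ: add q2.
From q15 via λ: add q8.
From q2 via λ: add q1.
From q13 via λ: add q5.
No new states can be added; the closed set is {q0, q1, q2, q3, q5, q6, q8, q12, q13, q14, q15, q16}.

{q0, q1, q2, q3, q5, q6, q8, q12, q13, q14, q15, q16}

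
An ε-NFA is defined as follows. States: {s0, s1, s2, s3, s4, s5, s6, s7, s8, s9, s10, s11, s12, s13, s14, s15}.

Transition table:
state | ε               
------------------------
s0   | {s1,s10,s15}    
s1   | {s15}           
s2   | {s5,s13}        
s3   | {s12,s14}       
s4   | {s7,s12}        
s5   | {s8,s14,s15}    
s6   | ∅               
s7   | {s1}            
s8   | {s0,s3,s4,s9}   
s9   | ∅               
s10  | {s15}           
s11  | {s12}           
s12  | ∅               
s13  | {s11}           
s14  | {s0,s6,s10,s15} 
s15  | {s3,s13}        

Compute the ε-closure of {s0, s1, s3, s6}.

{s0, s1, s3, s6, s10, s11, s12, s13, s14, s15}

Start with {s0, s1, s3, s6}.
From s0 via ε: add s10, s15.
From s3 via ε: add s12, s14.
From s15 via ε: add s13.
From s13 via ε: add s11.
No new states can be added; the closed set is {s0, s1, s3, s6, s10, s11, s12, s13, s14, s15}.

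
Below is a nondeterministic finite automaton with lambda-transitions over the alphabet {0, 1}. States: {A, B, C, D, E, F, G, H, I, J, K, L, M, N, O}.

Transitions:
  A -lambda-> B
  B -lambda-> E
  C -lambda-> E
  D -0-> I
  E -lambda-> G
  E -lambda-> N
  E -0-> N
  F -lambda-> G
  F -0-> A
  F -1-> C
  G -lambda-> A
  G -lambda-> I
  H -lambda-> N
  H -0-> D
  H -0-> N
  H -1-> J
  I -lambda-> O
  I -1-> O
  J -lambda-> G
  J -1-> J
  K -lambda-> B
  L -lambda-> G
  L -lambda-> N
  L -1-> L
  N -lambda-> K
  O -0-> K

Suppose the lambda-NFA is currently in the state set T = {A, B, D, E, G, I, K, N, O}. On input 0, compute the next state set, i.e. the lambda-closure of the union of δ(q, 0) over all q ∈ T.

{A, B, E, G, I, K, N, O}

D on 0 → {I}.
E on 0 → {N}.
O on 0 → {K}.
No 0-transition from A, B, G, I, K, N.
Union after reading 0: {I, K, N}.
Now take the lambda-closure:
From I via lambda: add O.
From K via lambda: add B.
From B via lambda: add E.
From E via lambda: add G.
From G via lambda: add A.
No new states can be added; the closed set is {A, B, E, G, I, K, N, O}.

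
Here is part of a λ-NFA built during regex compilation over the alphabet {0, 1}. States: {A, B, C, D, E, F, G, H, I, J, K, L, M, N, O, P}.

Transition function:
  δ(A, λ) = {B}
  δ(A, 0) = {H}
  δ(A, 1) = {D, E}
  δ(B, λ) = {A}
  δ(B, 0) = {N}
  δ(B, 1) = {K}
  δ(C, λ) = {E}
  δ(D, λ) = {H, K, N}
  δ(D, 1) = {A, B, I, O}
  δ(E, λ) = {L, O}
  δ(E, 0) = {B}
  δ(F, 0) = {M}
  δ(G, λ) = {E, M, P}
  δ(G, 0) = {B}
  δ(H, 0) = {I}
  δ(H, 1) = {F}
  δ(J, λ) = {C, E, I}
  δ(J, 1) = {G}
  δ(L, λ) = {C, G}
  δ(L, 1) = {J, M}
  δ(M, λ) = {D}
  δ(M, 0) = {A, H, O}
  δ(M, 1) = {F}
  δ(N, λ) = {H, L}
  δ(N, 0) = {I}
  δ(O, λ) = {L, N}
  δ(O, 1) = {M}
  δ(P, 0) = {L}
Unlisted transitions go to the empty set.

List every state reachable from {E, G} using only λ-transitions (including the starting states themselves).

{C, D, E, G, H, K, L, M, N, O, P}

Start with {E, G}.
From E via λ: add L, O.
From G via λ: add M, P.
From L via λ: add C.
From M via λ: add D.
From O via λ: add N.
From D via λ: add H, K.
No new states can be added; the closed set is {C, D, E, G, H, K, L, M, N, O, P}.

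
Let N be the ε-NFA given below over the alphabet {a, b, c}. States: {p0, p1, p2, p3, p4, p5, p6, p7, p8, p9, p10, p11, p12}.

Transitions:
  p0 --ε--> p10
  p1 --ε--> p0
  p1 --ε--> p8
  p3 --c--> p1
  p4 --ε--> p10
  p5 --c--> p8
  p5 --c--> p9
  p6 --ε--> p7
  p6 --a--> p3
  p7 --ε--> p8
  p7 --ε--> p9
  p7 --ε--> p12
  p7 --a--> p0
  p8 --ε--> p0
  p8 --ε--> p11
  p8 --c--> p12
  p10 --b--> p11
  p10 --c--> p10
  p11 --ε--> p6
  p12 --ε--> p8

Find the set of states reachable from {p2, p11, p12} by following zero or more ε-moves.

Start with {p2, p11, p12}.
From p11 via ε: add p6.
From p12 via ε: add p8.
From p6 via ε: add p7.
From p8 via ε: add p0.
From p0 via ε: add p10.
From p7 via ε: add p9.
No new states can be added; the closed set is {p0, p2, p6, p7, p8, p9, p10, p11, p12}.

{p0, p2, p6, p7, p8, p9, p10, p11, p12}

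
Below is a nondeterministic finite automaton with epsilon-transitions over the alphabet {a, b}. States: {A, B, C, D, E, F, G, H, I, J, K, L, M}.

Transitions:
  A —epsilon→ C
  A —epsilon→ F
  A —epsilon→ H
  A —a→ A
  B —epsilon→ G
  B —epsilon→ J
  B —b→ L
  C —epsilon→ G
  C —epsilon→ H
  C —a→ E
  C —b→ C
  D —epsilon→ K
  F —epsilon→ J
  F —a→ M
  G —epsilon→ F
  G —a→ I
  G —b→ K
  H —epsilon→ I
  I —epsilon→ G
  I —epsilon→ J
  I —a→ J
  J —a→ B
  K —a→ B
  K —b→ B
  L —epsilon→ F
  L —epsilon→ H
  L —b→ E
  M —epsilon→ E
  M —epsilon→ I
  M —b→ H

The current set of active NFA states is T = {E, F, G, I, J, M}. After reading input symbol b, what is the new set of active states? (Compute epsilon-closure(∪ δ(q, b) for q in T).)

{F, G, H, I, J, K}

G on b → {K}.
M on b → {H}.
No b-transition from E, F, I, J.
Union after reading b: {H, K}.
Now take the epsilon-closure:
From H via epsilon: add I.
From I via epsilon: add G, J.
From G via epsilon: add F.
No new states can be added; the closed set is {F, G, H, I, J, K}.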